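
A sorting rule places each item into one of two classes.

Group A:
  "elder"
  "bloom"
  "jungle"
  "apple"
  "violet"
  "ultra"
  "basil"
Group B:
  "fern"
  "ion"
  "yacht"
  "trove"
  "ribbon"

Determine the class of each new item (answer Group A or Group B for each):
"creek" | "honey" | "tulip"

'Group A' ⟺ contains 'l'.

Group B, Group B, Group A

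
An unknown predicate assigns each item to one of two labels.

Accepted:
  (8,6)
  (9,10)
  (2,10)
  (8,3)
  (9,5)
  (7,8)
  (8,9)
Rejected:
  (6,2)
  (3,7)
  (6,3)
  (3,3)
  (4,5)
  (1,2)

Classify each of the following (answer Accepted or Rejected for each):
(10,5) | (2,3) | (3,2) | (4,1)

The classifier is using: sum ≥ 11.
(10,5): 10+5 = 15, satisfies this → Accepted.
(2,3): 2+3 = 5, does not pass → Rejected.
(3,2): 3+2 = 5, does not pass → Rejected.
(4,1): 4+1 = 5, does not pass → Rejected.

Accepted, Rejected, Rejected, Rejected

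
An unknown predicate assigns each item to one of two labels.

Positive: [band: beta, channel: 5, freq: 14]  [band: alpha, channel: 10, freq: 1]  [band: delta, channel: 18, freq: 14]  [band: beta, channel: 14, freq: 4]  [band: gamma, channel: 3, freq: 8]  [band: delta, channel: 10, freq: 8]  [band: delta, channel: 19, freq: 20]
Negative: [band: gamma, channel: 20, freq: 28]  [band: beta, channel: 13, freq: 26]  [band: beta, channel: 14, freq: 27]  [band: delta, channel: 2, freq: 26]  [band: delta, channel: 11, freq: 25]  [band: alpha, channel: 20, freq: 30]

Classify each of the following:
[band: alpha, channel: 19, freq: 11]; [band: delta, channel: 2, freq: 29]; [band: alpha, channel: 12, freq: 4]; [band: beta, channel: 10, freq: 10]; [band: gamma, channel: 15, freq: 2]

Rule: freq ≤ 20. This holds for each 'Positive' example and fails for each 'Negative' one.
[band: alpha, channel: 19, freq: 11]: Positive (freq = 11).
[band: delta, channel: 2, freq: 29]: Negative (freq = 29).
[band: alpha, channel: 12, freq: 4]: Positive (freq = 4).
[band: beta, channel: 10, freq: 10]: Positive (freq = 10).
[band: gamma, channel: 15, freq: 2]: Positive (freq = 2).

Positive, Negative, Positive, Positive, Positive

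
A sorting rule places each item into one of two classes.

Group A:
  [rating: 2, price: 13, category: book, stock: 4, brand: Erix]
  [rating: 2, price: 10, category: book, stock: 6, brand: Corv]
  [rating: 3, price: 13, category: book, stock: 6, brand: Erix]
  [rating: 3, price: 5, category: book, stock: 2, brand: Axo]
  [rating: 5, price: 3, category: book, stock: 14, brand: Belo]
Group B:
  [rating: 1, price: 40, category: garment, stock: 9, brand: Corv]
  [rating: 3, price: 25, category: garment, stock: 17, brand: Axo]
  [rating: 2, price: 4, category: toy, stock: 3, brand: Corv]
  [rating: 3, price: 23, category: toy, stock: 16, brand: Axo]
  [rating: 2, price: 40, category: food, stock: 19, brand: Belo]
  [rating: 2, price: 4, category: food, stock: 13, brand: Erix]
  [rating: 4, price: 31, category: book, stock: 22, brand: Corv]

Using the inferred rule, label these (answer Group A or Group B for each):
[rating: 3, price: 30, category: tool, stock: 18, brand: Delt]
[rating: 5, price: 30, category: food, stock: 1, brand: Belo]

One predicate separates the groups cleanly: category is book AND price ≤ 13.
[rating: 3, price: 30, category: tool, stock: 18, brand: Delt]: category is tool, price = 30, doesn't match → Group B. [rating: 5, price: 30, category: food, stock: 1, brand: Belo]: category is food, price = 30, doesn't match → Group B.

Group B, Group B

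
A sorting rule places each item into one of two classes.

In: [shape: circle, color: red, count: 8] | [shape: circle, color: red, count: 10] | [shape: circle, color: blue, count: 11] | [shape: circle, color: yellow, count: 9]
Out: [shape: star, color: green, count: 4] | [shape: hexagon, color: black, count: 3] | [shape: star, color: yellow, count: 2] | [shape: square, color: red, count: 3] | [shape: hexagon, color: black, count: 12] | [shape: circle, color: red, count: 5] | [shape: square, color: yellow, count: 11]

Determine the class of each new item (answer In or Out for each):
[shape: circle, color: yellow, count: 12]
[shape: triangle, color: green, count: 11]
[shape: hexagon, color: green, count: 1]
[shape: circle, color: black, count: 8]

'In' ⟺ shape is circle AND count ≥ 8.
[shape: circle, color: yellow, count: 12] → shape is circle, count = 12 → In. [shape: triangle, color: green, count: 11] → shape is triangle, count = 11 → Out. [shape: hexagon, color: green, count: 1] → shape is hexagon, count = 1 → Out. [shape: circle, color: black, count: 8] → shape is circle, count = 8 → In.

In, Out, Out, In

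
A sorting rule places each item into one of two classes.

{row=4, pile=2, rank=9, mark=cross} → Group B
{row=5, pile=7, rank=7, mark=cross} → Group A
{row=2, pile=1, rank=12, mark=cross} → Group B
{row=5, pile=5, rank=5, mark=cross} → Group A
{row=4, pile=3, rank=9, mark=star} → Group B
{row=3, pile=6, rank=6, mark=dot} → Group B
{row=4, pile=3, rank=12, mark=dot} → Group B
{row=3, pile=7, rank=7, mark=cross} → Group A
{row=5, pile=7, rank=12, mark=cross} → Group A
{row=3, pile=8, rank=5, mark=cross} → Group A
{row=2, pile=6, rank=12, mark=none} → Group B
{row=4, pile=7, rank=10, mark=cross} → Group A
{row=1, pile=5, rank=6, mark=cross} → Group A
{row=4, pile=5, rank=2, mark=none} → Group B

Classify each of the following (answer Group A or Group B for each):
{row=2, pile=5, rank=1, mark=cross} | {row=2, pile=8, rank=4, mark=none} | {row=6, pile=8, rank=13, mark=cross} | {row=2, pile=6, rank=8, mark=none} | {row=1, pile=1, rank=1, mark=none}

Group A, Group B, Group A, Group B, Group B

Rule: mark is cross AND pile ≥ 3. This holds for each 'Group A' example and fails for each 'Group B' one.
{row=2, pile=5, rank=1, mark=cross}: mark is cross, pile = 5 — matches, so Group A.
{row=2, pile=8, rank=4, mark=none}: mark is none, pile = 8 — fails this test, so Group B.
{row=6, pile=8, rank=13, mark=cross}: mark is cross, pile = 8 — matches, so Group A.
{row=2, pile=6, rank=8, mark=none}: mark is none, pile = 6 — fails this test, so Group B.
{row=1, pile=1, rank=1, mark=none}: mark is none, pile = 1 — fails this test, so Group B.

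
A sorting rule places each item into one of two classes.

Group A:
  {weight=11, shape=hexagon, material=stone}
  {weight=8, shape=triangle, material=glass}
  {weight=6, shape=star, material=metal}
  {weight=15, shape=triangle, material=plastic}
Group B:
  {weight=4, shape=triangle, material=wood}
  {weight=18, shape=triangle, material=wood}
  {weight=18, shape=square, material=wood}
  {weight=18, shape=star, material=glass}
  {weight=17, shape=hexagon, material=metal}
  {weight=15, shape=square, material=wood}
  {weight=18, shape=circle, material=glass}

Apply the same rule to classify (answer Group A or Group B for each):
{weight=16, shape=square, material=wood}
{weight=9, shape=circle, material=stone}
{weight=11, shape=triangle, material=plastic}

Every 'Group A' example satisfies: material is not wood AND weight ≤ 15. None of the 'Group B' examples do.

Group B, Group A, Group A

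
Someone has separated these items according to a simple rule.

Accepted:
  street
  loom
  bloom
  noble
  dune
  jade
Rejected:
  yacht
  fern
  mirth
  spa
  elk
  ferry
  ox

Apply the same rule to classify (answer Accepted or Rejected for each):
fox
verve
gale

Rejected, Accepted, Accepted

Rule: has ≥ 2 vowels. This holds for each 'Accepted' example and fails for each 'Rejected' one.
fox — 1 vowel, hence Rejected. verve — 2 vowels, hence Accepted. gale — 2 vowels, hence Accepted.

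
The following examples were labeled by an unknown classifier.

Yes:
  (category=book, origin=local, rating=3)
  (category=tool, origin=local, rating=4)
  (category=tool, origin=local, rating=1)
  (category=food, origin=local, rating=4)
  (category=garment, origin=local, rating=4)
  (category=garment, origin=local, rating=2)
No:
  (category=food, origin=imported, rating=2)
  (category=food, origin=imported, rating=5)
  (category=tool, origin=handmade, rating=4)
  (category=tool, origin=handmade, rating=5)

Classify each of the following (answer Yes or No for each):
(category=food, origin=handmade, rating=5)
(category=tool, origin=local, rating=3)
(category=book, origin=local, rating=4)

Checking candidate rules against both groups, what survives is: origin is local.

No, Yes, Yes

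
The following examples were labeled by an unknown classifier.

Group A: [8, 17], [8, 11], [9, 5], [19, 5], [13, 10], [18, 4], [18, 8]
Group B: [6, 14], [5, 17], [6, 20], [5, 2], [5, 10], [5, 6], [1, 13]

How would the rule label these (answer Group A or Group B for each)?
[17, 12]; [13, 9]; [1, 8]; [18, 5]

Group A, Group A, Group B, Group A

The pattern is that an item is 'Group A' exactly when: first ≥ 8.
[17, 12] → first 17 → Group A.
[13, 9] → first 13 → Group A.
[1, 8] → first 1 → Group B.
[18, 5] → first 18 → Group A.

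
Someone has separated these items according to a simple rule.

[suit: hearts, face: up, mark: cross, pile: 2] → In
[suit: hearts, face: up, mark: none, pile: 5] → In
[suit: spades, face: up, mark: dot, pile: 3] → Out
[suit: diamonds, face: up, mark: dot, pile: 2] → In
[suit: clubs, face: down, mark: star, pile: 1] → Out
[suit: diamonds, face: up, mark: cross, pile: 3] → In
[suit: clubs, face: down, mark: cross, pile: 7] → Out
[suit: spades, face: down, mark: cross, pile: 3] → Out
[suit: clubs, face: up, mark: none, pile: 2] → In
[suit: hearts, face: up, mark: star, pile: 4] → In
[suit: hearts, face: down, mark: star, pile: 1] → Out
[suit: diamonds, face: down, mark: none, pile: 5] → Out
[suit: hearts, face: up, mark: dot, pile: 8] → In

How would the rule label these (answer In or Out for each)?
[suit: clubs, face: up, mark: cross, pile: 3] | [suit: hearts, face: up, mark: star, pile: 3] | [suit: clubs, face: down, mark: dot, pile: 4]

In, In, Out

The common property of the 'In' items is: suit is not spades AND face is up. No 'Out' item has it.
[suit: clubs, face: up, mark: cross, pile: 3]: suit is clubs, face is up, fits → In.
[suit: hearts, face: up, mark: star, pile: 3]: suit is hearts, face is up, fits → In.
[suit: clubs, face: down, mark: dot, pile: 4]: suit is clubs, face is down, does not pass → Out.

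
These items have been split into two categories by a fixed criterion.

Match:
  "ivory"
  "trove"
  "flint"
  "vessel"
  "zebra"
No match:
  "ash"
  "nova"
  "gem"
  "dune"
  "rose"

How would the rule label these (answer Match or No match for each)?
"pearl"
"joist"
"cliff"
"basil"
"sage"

A rule that fits every label: length ≥ 5 — true of each 'Match' example, false of each 'No match' one.
Match: "pearl", since length 5.
Match: "joist", since length 5.
Match: "cliff", since length 5.
Match: "basil", since length 5.
No match: "sage", since length 4.

Match, Match, Match, Match, No match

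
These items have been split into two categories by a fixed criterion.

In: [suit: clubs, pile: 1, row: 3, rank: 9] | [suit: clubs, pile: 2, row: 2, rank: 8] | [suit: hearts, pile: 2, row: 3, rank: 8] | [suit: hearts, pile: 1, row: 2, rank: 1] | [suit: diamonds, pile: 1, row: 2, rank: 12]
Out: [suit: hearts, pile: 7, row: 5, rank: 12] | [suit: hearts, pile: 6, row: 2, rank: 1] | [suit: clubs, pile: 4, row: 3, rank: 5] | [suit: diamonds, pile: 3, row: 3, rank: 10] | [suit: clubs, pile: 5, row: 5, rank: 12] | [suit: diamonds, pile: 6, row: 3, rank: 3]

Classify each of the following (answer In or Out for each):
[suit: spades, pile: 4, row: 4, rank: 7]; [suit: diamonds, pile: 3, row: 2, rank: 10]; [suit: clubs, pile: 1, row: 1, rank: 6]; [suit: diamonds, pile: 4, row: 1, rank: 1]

Out, Out, In, Out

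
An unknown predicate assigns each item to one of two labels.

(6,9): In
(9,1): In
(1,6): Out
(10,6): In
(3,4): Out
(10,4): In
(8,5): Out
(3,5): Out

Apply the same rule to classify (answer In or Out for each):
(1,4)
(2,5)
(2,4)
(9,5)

Out, Out, Out, In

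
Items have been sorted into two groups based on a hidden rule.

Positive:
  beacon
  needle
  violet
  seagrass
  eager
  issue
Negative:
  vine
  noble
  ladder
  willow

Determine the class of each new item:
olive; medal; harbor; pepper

Positive, Negative, Negative, Negative

The common property of the 'Positive' items is: has ≥ 3 vowels. No 'Negative' item has it.
olive → 3 vowels → Positive. medal → 2 vowels → Negative. harbor → 2 vowels → Negative. pepper → 2 vowels → Negative.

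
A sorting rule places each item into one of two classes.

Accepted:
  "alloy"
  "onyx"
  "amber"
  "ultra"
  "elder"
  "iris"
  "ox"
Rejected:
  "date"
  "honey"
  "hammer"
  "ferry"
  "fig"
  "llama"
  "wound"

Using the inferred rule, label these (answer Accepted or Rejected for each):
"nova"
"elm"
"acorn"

A rule that fits every label: starts with a vowel — true of each 'Accepted' example, false of each 'Rejected' one.

Rejected, Accepted, Accepted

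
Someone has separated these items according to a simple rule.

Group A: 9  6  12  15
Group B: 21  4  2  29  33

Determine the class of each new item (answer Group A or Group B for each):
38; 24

Group B, Group B

One predicate separates the groups cleanly: multiple of 3 AND at most 15.
38: Group B (38 = 3·12 + 2, 38 > 15). 24: Group B (24 = 3·8, 24 > 15).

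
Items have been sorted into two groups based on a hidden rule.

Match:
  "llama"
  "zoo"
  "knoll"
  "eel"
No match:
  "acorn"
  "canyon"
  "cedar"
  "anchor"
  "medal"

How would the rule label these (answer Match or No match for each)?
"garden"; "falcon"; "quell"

No match, No match, Match

Looking at the examples, the only property every 'Match' case has and every 'No match' case lacks is: has a double letter.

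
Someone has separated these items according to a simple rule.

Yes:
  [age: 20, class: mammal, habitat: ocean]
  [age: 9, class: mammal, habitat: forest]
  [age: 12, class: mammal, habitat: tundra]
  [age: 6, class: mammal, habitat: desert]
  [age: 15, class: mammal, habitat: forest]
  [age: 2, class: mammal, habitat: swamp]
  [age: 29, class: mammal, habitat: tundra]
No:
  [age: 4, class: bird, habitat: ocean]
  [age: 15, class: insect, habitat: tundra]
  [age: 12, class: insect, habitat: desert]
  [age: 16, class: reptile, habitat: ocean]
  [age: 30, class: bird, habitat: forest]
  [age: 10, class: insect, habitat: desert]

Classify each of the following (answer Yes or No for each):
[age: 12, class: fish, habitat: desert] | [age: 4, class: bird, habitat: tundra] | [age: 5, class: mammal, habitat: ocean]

The simplest hypothesis consistent with all the labels is: class is mammal.
No: [age: 12, class: fish, habitat: desert], since class is fish.
No: [age: 4, class: bird, habitat: tundra], since class is bird.
Yes: [age: 5, class: mammal, habitat: ocean], since class is mammal.

No, No, Yes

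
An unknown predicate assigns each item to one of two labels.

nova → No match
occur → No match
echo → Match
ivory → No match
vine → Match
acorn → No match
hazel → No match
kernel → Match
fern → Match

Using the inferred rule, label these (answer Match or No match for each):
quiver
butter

Match, Match

One predicate separates the groups cleanly: even length AND contains 'e'.
quiver → length 6, has 'e' → Match. butter → length 6, has 'e' → Match.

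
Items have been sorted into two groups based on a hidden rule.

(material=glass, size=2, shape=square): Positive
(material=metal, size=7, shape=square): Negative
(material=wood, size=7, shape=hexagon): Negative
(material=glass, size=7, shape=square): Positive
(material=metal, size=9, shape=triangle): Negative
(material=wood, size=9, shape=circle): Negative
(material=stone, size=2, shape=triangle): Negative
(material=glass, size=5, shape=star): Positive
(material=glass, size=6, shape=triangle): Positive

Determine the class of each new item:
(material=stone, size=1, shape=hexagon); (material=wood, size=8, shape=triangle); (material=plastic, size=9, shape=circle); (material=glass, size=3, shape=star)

Negative, Negative, Negative, Positive

The rule appears to be: material is glass.
(material=stone, size=1, shape=hexagon) — material is stone, hence Negative.
(material=wood, size=8, shape=triangle) — material is wood, hence Negative.
(material=plastic, size=9, shape=circle) — material is plastic, hence Negative.
(material=glass, size=3, shape=star) — material is glass, hence Positive.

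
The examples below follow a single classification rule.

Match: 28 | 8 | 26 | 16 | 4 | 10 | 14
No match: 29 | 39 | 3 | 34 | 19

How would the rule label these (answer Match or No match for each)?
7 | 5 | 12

A rule that fits every label: even AND at most 28 — true of each 'Match' example, false of each 'No match' one.
7: 7 is odd, 7 ≤ 28, doesn't qualify → No match.
5: 5 is odd, 5 ≤ 28, doesn't qualify → No match.
12: 12 is even, 12 ≤ 28, passes → Match.

No match, No match, Match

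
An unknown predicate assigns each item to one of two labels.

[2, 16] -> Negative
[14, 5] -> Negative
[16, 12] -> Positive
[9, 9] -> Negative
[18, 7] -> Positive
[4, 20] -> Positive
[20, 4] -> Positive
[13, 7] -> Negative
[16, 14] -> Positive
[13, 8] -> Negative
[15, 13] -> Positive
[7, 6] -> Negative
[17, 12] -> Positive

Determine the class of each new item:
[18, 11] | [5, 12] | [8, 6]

Positive, Negative, Negative

The rule appears to be: sum ≥ 24.
[18, 11]: 18+11 = 29, meets the rule → Positive. [5, 12]: 5+12 = 17, does not pass → Negative. [8, 6]: 8+6 = 14, does not pass → Negative.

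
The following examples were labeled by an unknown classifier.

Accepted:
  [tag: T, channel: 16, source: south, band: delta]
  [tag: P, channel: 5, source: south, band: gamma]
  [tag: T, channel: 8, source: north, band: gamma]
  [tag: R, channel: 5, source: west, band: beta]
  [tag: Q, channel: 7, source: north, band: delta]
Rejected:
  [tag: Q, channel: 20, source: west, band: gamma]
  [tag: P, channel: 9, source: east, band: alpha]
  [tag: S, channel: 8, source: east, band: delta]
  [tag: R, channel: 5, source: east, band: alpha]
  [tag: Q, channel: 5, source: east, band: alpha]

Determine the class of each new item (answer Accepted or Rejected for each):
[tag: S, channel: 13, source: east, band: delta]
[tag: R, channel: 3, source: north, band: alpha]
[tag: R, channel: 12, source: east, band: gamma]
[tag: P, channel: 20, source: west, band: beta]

The classifier is using: source is not east AND channel ≤ 16.
[tag: S, channel: 13, source: east, band: delta]: Rejected (source is east, channel = 13).
[tag: R, channel: 3, source: north, band: alpha]: Accepted (source is north, channel = 3).
[tag: R, channel: 12, source: east, band: gamma]: Rejected (source is east, channel = 12).
[tag: P, channel: 20, source: west, band: beta]: Rejected (source is west, channel = 20).

Rejected, Accepted, Rejected, Rejected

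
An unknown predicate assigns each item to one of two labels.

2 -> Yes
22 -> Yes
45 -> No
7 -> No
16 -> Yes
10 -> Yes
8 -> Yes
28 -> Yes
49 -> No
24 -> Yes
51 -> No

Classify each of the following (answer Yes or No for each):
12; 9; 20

Yes, No, Yes

'Yes' ⟺ even.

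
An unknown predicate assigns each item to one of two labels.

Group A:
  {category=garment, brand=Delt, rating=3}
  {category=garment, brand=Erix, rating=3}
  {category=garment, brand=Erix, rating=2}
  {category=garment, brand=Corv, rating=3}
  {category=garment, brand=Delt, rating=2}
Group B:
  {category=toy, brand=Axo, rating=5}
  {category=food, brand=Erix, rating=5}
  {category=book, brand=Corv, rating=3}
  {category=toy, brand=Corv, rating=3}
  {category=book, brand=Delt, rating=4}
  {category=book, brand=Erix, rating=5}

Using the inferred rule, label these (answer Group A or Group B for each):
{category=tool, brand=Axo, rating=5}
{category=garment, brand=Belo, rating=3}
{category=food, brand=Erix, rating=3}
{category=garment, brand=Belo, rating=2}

Group B, Group A, Group B, Group A

The common property of the 'Group A' items is: category is garment. No 'Group B' item has it.
Group B: {category=tool, brand=Axo, rating=5}, since category is tool. Group A: {category=garment, brand=Belo, rating=3}, since category is garment. Group B: {category=food, brand=Erix, rating=3}, since category is food. Group A: {category=garment, brand=Belo, rating=2}, since category is garment.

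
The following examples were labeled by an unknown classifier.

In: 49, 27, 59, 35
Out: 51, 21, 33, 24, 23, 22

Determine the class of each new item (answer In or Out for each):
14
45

The distinguishing property — digit sum ≥ 7 — holds for all the 'In' cases and none of the 'Out' cases.
14: Out (digit sum 1+4 = 5).
45: In (digit sum 4+5 = 9).

Out, In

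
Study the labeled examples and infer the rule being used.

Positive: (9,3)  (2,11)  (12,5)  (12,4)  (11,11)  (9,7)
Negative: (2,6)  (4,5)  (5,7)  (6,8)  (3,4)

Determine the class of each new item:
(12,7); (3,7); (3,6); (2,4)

The pattern is that an item is 'Positive' exactly when: max ≥ 9.
(12,7): max 12, qualifies → Positive.
(3,7): max 7, lacks this property → Negative.
(3,6): max 6, lacks this property → Negative.
(2,4): max 4, lacks this property → Negative.

Positive, Negative, Negative, Negative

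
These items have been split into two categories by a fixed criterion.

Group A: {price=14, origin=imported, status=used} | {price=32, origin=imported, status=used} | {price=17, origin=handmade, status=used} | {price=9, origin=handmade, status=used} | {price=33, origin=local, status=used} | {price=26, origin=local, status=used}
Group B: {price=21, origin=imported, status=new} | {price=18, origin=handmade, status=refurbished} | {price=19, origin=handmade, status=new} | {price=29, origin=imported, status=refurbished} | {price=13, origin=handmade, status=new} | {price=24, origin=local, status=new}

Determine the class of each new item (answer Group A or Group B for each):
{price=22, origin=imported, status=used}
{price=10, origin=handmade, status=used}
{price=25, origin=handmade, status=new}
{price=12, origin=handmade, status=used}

The common property of the 'Group A' items is: status is used. No 'Group B' item has it.

Group A, Group A, Group B, Group A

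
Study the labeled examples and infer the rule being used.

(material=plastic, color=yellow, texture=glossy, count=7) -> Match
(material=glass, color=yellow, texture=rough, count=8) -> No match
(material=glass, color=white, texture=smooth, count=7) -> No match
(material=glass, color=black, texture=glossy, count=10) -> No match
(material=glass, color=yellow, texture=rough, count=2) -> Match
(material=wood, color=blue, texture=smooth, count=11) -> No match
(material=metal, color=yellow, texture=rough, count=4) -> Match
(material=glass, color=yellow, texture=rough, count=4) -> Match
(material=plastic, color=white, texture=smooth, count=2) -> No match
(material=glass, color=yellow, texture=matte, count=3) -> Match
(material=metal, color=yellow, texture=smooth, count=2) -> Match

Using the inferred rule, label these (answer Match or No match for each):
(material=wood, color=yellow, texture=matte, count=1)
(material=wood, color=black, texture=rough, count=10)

The classifier is using: color is yellow AND count ≤ 7.
Match: (material=wood, color=yellow, texture=matte, count=1), since color is yellow, count = 1. No match: (material=wood, color=black, texture=rough, count=10), since color is black, count = 10.

Match, No match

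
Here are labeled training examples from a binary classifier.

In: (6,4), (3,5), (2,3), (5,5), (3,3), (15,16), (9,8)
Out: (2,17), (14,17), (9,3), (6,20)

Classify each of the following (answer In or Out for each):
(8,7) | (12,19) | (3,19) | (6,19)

In, Out, Out, Out

'In' ⟺ |first − second| ≤ 2.
(8,7): |8−7| = 1 — fits, so In. (12,19): |12−19| = 7 — does not pass, so Out. (3,19): |3−19| = 16 — does not pass, so Out. (6,19): |6−19| = 13 — does not pass, so Out.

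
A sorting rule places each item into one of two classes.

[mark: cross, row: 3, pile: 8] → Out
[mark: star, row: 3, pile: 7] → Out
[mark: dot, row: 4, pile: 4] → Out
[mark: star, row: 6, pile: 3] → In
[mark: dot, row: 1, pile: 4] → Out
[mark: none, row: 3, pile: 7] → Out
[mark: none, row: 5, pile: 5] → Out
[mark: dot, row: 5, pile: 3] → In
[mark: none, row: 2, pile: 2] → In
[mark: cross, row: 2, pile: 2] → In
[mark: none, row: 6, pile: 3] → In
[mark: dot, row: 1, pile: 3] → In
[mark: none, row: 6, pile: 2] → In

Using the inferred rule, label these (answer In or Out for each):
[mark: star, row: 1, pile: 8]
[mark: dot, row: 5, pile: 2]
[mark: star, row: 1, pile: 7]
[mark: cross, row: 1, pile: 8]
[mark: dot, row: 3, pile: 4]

One predicate separates the groups cleanly: pile ≤ 3.
[mark: star, row: 1, pile: 8] — pile = 8, hence Out.
[mark: dot, row: 5, pile: 2] — pile = 2, hence In.
[mark: star, row: 1, pile: 7] — pile = 7, hence Out.
[mark: cross, row: 1, pile: 8] — pile = 8, hence Out.
[mark: dot, row: 3, pile: 4] — pile = 4, hence Out.

Out, In, Out, Out, Out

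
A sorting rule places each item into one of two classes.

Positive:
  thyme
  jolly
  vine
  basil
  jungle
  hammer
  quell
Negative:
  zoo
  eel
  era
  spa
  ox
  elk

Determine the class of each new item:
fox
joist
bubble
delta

Negative, Positive, Positive, Positive

The pattern is that an item is 'Positive' exactly when: length ≥ 4.
fox: length 3, does not fit → Negative. joist: length 5, checks out → Positive. bubble: length 6, checks out → Positive. delta: length 5, checks out → Positive.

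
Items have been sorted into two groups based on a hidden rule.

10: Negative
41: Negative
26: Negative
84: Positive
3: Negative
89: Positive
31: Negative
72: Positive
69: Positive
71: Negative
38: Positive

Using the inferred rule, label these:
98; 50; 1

Positive, Negative, Negative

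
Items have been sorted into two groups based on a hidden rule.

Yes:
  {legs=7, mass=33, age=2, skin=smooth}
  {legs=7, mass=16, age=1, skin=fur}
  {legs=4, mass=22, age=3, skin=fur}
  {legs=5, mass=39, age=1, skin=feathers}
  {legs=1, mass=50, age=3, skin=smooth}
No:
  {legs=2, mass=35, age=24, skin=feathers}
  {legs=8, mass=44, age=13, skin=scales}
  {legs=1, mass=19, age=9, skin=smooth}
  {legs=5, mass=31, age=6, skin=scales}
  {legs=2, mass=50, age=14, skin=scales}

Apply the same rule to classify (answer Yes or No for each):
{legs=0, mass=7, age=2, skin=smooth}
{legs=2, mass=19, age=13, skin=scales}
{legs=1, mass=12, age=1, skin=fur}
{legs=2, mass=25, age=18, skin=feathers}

A rule that fits every label: age ≤ 3 — true of each 'Yes' example, false of each 'No' one.
Yes: {legs=0, mass=7, age=2, skin=smooth}, since age = 2. No: {legs=2, mass=19, age=13, skin=scales}, since age = 13. Yes: {legs=1, mass=12, age=1, skin=fur}, since age = 1. No: {legs=2, mass=25, age=18, skin=feathers}, since age = 18.

Yes, No, Yes, No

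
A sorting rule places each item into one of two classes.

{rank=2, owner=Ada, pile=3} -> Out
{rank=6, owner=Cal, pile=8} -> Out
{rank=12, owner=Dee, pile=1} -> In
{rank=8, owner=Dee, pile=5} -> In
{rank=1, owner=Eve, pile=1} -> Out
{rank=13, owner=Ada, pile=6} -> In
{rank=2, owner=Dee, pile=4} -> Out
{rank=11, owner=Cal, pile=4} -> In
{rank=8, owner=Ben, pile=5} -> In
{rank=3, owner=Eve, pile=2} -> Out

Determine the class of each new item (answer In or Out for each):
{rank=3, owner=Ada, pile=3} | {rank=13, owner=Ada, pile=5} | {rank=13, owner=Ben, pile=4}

The classifier is using: rank ≥ 8.
{rank=3, owner=Ada, pile=3}: rank = 3 — doesn't match, so Out. {rank=13, owner=Ada, pile=5}: rank = 13 — matches, so In. {rank=13, owner=Ben, pile=4}: rank = 13 — matches, so In.

Out, In, In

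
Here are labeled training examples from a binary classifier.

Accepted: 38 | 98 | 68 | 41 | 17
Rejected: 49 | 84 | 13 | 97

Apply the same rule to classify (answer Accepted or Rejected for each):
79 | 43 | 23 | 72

Rejected, Rejected, Accepted, Rejected

The rule appears to be: ≡ 2 (mod 3).
Rejected: 79, since 79 mod 3 = 1.
Rejected: 43, since 43 mod 3 = 1.
Accepted: 23, since 23 mod 3 = 2.
Rejected: 72, since 72 mod 3 = 0.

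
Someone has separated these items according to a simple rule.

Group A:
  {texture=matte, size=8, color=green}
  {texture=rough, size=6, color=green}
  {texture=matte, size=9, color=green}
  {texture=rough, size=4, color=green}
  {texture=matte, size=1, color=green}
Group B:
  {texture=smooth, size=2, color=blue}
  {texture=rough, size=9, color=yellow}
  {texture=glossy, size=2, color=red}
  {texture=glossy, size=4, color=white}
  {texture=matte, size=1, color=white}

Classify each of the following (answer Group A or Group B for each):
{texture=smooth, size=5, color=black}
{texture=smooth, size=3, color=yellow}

Group B, Group B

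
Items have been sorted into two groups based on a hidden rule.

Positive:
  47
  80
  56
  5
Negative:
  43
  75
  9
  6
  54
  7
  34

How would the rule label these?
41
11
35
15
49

Rule: ≡ 2 (mod 3). This holds for each 'Positive' example and fails for each 'Negative' one.
41: Positive (41 mod 3 = 2). 11: Positive (11 mod 3 = 2). 35: Positive (35 mod 3 = 2). 15: Negative (15 mod 3 = 0). 49: Negative (49 mod 3 = 1).

Positive, Positive, Positive, Negative, Negative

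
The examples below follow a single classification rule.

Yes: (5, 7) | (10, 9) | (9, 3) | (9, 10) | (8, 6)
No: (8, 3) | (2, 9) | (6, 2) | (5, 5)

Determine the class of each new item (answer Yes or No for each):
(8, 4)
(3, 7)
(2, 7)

'Yes' ⟺ sum ≥ 12.

Yes, No, No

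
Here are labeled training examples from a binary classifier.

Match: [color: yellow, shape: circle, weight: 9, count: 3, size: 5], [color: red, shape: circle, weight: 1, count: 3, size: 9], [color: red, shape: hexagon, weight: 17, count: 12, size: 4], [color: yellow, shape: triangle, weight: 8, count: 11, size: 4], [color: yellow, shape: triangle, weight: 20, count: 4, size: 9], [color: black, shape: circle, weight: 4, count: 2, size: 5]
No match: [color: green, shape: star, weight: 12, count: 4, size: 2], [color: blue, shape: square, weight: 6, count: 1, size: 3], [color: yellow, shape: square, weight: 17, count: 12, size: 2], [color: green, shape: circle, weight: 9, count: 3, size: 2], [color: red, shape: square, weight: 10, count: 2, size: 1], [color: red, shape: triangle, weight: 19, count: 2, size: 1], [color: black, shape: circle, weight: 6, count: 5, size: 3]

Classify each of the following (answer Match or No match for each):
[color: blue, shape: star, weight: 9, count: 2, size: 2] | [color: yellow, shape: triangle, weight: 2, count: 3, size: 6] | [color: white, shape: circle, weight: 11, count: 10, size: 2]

No match, Match, No match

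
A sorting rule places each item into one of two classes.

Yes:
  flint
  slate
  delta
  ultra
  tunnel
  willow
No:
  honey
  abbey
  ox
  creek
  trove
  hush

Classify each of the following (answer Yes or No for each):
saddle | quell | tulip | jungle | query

Yes, Yes, Yes, Yes, No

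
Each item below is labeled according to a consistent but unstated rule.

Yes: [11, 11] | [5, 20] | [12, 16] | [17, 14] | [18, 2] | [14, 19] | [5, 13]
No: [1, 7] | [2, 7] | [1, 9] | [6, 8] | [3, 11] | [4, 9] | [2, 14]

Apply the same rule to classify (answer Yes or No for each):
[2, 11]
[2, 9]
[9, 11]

One predicate separates the groups cleanly: sum ≥ 18.

No, No, Yes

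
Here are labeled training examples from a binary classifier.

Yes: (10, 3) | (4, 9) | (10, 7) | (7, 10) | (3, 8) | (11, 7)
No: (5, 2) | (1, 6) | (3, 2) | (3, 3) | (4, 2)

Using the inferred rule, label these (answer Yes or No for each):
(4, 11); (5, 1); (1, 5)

Yes, No, No

The pattern is that an item is 'Yes' exactly when: sum ≥ 11.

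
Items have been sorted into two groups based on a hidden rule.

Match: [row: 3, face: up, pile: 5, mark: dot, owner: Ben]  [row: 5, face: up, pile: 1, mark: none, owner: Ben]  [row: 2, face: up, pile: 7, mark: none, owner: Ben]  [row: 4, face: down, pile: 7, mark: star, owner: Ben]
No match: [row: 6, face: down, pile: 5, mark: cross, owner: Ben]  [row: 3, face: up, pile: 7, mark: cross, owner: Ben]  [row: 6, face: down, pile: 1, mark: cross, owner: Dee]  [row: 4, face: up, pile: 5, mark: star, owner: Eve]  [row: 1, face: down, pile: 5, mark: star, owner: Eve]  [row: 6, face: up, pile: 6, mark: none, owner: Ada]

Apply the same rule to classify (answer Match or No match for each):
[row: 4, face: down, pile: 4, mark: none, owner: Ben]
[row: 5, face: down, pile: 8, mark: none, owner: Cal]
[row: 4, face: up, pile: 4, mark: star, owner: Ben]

Match, No match, Match

The classifier is using: mark is not cross AND owner is Ben.
[row: 4, face: down, pile: 4, mark: none, owner: Ben]: mark is none, owner is Ben, qualifies → Match. [row: 5, face: down, pile: 8, mark: none, owner: Cal]: mark is none, owner is Cal, fails this test → No match. [row: 4, face: up, pile: 4, mark: star, owner: Ben]: mark is star, owner is Ben, qualifies → Match.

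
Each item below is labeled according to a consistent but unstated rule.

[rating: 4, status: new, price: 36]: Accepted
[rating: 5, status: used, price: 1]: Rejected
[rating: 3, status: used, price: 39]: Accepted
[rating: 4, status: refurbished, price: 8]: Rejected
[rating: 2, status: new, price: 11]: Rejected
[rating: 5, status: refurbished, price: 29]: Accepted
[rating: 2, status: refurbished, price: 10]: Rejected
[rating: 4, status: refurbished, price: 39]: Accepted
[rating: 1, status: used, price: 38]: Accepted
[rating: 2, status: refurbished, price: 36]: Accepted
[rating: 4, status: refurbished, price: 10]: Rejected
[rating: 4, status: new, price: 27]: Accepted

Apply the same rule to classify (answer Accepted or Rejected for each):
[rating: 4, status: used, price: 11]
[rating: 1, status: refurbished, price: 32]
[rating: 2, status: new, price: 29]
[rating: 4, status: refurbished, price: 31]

Rejected, Accepted, Accepted, Accepted

Every 'Accepted' example satisfies: price ≥ 27. None of the 'Rejected' examples do.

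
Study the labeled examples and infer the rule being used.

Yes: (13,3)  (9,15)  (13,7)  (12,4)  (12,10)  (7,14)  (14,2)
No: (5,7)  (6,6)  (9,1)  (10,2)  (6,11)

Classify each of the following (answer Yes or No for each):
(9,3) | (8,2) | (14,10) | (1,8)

The pattern is that an item is 'Yes' exactly when: max ≥ 12.
(9,3): max 9 — fails the rule, so No.
(8,2): max 8 — fails the rule, so No.
(14,10): max 14 — meets the rule, so Yes.
(1,8): max 8 — fails the rule, so No.

No, No, Yes, No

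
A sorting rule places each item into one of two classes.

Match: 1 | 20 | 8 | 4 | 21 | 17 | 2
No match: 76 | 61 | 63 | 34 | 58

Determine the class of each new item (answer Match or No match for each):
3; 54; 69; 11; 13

One predicate separates the groups cleanly: at most 21.
3: Match (3 ≤ 21).
54: No match (54 > 21).
69: No match (69 > 21).
11: Match (11 ≤ 21).
13: Match (13 ≤ 21).

Match, No match, No match, Match, Match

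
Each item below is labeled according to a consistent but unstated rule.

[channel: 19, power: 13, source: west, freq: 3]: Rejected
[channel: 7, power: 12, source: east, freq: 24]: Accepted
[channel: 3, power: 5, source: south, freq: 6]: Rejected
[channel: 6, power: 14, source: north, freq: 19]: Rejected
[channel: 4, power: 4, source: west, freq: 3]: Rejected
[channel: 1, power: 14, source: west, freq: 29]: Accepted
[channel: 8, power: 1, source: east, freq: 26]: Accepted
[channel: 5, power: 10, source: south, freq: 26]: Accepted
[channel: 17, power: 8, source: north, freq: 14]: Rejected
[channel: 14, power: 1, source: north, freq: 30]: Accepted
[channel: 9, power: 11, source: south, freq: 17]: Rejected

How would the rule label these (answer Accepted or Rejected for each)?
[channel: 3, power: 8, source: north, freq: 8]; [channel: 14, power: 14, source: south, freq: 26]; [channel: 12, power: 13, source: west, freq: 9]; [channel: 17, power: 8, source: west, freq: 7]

Rejected, Accepted, Rejected, Rejected

Every 'Accepted' example satisfies: freq ≥ 24. None of the 'Rejected' examples do.
[channel: 3, power: 8, source: north, freq: 8]: freq = 8, lacks this property → Rejected.
[channel: 14, power: 14, source: south, freq: 26]: freq = 26, matches → Accepted.
[channel: 12, power: 13, source: west, freq: 9]: freq = 9, lacks this property → Rejected.
[channel: 17, power: 8, source: west, freq: 7]: freq = 7, lacks this property → Rejected.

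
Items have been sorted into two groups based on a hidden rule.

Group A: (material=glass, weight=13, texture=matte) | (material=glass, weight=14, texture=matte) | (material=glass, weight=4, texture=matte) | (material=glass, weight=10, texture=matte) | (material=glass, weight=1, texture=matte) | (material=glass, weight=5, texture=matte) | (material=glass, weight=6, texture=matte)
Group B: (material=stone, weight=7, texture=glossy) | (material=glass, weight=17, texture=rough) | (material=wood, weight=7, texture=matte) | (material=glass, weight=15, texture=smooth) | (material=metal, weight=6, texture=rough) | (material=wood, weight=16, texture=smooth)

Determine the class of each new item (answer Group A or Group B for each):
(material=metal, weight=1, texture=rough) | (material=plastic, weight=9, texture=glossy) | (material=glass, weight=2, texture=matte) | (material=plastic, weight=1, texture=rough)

Group B, Group B, Group A, Group B

One predicate separates the groups cleanly: texture is matte AND material is glass.
(material=metal, weight=1, texture=rough): texture is rough, material is metal, does not satisfy this → Group B. (material=plastic, weight=9, texture=glossy): texture is glossy, material is plastic, does not satisfy this → Group B. (material=glass, weight=2, texture=matte): texture is matte, material is glass, fits → Group A. (material=plastic, weight=1, texture=rough): texture is rough, material is plastic, does not satisfy this → Group B.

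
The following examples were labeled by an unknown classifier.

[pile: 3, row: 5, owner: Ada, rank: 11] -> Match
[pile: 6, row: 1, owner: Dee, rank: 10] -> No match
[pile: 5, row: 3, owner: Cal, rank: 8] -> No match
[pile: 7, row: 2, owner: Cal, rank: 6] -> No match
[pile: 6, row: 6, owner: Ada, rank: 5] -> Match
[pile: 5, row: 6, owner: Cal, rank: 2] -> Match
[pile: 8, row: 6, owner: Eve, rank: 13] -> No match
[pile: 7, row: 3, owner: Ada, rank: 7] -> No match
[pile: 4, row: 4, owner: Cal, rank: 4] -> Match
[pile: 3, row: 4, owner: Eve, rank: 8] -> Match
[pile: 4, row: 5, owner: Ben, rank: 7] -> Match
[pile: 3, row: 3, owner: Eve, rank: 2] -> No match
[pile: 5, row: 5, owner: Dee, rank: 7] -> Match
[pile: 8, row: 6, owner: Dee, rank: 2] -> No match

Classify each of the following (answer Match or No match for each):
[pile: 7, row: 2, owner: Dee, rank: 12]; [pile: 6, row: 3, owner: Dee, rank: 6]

The distinguishing property — pile ≤ 6 AND row ≥ 4 — holds for all the 'Match' cases and none of the 'No match' cases.

No match, No match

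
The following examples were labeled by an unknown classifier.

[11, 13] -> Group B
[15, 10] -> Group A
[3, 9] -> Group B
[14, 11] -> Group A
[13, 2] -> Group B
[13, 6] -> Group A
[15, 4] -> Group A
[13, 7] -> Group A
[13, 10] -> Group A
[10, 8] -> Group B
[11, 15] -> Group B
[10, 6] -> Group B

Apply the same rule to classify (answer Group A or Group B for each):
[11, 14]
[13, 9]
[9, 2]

All 'Group A' examples share one property — first > second AND sum ≥ 19 — and every 'Group B' example lacks it.
[11, 14]: Group B (11 < 14, 11+14 = 25).
[13, 9]: Group A (13 > 9, 13+9 = 22).
[9, 2]: Group B (9 > 2, 9+2 = 11).

Group B, Group A, Group B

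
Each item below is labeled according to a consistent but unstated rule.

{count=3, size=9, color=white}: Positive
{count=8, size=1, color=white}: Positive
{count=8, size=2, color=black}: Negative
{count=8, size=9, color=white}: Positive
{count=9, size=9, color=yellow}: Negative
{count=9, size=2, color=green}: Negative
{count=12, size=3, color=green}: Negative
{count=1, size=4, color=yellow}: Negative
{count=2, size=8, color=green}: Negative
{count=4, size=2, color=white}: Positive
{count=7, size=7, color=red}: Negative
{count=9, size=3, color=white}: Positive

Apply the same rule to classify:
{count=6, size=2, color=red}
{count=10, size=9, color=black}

The simplest hypothesis consistent with all the labels is: color is white.
{count=6, size=2, color=red}: color is red, doesn't match → Negative.
{count=10, size=9, color=black}: color is black, doesn't match → Negative.

Negative, Negative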